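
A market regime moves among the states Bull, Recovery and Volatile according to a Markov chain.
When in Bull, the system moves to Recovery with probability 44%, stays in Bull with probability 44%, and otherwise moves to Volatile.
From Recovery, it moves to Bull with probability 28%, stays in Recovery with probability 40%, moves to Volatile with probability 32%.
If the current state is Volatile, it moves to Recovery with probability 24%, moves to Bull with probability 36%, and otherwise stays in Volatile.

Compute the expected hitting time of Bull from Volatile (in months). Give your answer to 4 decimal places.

2.9661

Let t(s) be the expected number of months to first reach Bull from state s, with t(Bull) = 0. Conditioning on the first month:
t(Recovery) = 1 + 0.4·t(Recovery) + 0.32·t(Volatile)
t(Volatile) = 1 + 0.24·t(Recovery) + 0.4·t(Volatile)
Solving: t(Recovery) = 3.2486, t(Volatile) = 2.9661.
Expected months from Volatile to Bull: 2.9661.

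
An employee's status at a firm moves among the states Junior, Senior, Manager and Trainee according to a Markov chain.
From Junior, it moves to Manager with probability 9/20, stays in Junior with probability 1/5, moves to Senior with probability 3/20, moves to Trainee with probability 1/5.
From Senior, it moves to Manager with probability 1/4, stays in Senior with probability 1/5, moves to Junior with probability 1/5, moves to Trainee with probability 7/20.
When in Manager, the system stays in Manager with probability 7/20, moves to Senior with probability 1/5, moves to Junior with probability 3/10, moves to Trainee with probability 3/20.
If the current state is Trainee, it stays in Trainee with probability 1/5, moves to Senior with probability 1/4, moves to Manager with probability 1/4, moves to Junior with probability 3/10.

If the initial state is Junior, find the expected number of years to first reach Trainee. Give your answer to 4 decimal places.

Let t(s) be the expected number of years to first reach Trainee from state s, with t(Trainee) = 0. Conditioning on the first year:
t(Junior) = 1 + 0.2·t(Junior) + 0.15·t(Senior) + 0.45·t(Manager)
t(Senior) = 1 + 0.2·t(Junior) + 0.2·t(Senior) + 0.25·t(Manager)
t(Manager) = 1 + 0.3·t(Junior) + 0.2·t(Senior) + 0.35·t(Manager)
Solving: t(Junior) = 4.8119, t(Senior) = 4.0137, t(Manager) = 4.9943.
Expected years from Junior to Trainee: 4.8119.

4.8119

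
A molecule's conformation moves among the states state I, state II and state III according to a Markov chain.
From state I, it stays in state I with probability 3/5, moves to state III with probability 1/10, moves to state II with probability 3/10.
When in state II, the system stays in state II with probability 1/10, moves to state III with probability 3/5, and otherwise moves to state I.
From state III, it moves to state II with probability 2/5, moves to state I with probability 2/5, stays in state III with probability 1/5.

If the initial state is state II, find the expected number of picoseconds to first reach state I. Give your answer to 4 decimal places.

Let t(s) be the expected number of picoseconds to first reach state I from state s, with t(state I) = 0. Conditioning on the first picosecond:
t(state II) = 1 + 0.1·t(state II) + 0.6·t(state III)
t(state III) = 1 + 0.4·t(state II) + 0.2·t(state III)
Solving: t(state II) = 2.9167, t(state III) = 2.7083.
Expected picoseconds from state II to state I: 2.9167.

2.9167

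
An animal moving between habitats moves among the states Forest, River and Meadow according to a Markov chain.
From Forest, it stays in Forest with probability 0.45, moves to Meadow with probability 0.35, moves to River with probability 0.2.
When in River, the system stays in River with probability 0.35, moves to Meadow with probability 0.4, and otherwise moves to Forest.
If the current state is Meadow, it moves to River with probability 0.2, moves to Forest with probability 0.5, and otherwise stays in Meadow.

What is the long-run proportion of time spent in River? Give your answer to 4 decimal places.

Let the stationary distribution be π with π = πP and π_1 + π_2 + π_3 = 1.
π_1 = 0.45·π_1 + 0.25·π_2 + 0.5·π_3
π_2 = 0.2·π_1 + 0.35·π_2 + 0.2·π_3
Solving with the normalization constraint gives π = (0.4202, 0.2353, 0.3445).
So the stationary probability of River is 0.2353.

0.2353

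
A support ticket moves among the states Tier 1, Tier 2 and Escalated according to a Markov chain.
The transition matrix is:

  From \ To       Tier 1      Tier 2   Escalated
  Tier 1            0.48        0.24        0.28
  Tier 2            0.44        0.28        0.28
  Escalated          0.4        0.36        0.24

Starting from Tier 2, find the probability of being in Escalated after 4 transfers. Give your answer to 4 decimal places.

Propagate the distribution vector 4 transfers from Tier 2.
After 0 transfers: (0.0000, 1.0000, 0.0000)
After 1 transfer: (0.4400, 0.2800, 0.2800)
After 2 transfers: (0.4464, 0.2848, 0.2688)
After 3 transfers: (0.4471, 0.2836, 0.2692)
After 4 transfers: (0.4471, 0.2837, 0.2692)
P(in Escalated after 4 transfers) = 0.2692

0.2692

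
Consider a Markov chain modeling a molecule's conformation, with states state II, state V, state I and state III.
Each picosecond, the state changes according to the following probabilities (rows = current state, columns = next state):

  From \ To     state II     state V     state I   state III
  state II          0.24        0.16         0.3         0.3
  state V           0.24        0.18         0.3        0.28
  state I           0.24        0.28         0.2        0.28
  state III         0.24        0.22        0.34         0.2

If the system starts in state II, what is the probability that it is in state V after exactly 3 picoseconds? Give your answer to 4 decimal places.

0.2138

Propagate the distribution vector 3 picoseconds from state II.
After 0 picoseconds: (1.0000, 0.0000, 0.0000, 0.0000)
After 1 picosecond: (0.2400, 0.1600, 0.3000, 0.3000)
After 2 picoseconds: (0.2400, 0.2172, 0.2820, 0.2608)
After 3 picoseconds: (0.2400, 0.2138, 0.2822, 0.2639)
P(in state V after 3 picoseconds) = 0.2138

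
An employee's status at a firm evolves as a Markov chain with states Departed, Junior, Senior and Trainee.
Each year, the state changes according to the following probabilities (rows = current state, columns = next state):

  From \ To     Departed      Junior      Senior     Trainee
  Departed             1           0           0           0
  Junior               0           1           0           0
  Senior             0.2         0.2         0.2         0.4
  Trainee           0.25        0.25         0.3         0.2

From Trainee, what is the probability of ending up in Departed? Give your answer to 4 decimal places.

Let h(s) be the probability of absorption at Departed starting from transient state s. Then h(Departed) = 1 and h(Junior) = 0. By first-step analysis:
h(Senior) = 0.2·1 + 0.2·0 + 0.2·h(Senior) + 0.4·h(Trainee)
h(Trainee) = 0.25·1 + 0.25·0 + 0.3·h(Senior) + 0.2·h(Trainee)
Solving: h(Senior) = 0.5000, h(Trainee) = 0.5000.
Starting from Trainee, the probability is 0.5000.

0.5000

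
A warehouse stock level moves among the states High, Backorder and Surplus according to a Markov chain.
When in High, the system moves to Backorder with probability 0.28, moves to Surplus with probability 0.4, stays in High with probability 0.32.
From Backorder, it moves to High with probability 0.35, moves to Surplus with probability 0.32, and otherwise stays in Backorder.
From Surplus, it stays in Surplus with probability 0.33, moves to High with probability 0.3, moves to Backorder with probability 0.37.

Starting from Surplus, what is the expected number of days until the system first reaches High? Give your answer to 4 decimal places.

Let t(s) be the expected number of days to first reach High from state s, with t(High) = 0. Conditioning on the first day:
t(Backorder) = 1 + 0.33·t(Backorder) + 0.32·t(Surplus)
t(Surplus) = 1 + 0.37·t(Backorder) + 0.33·t(Surplus)
Solving: t(Backorder) = 2.9955, t(Surplus) = 3.1467.
Expected days from Surplus to High: 3.1467.

3.1467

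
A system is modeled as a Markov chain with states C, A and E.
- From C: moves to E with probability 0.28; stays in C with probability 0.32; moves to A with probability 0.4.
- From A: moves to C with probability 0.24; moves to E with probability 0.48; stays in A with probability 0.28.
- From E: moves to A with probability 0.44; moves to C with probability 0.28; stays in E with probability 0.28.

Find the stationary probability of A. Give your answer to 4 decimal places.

0.3698

Let the stationary distribution be π with π = πP and π_1 + π_2 + π_3 = 1.
π_1 = 0.32·π_1 + 0.24·π_2 + 0.28·π_3
π_2 = 0.4·π_1 + 0.28·π_2 + 0.44·π_3
Solving with the normalization constraint gives π = (0.2763, 0.3698, 0.3540).
So the stationary probability of A is 0.3698.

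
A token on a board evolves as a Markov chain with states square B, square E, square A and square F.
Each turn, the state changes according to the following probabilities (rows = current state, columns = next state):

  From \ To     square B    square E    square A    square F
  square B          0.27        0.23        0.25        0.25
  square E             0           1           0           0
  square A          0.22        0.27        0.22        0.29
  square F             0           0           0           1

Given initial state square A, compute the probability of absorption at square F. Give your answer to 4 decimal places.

Let h(s) be the probability of absorption at square F starting from transient state s. Then h(square F) = 1 and h(square E) = 0. By first-step analysis:
h(square B) = 0.27·h(square B) + 0.23·0 + 0.25·h(square A) + 0.25·1
h(square A) = 0.22·h(square B) + 0.27·0 + 0.22·h(square A) + 0.29·1
Solving: h(square B) = 0.5200, h(square A) = 0.5185.
Starting from square A, the probability is 0.5185.

0.5185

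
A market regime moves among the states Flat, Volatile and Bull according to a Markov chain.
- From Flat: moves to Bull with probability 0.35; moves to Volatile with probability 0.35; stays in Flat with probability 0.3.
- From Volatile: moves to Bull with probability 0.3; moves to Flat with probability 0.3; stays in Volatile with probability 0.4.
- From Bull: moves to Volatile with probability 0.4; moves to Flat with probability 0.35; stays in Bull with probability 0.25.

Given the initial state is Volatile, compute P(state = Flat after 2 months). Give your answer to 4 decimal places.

Sum over the intermediate state after 1 month:
P = P(Volatile→Flat)·P(Flat→Flat) + P(Volatile→Volatile)·P(Volatile→Flat) + P(Volatile→Bull)·P(Bull→Flat)
  = 0.3×0.3 + 0.4×0.3 + 0.3×0.35
  = 0.0900 + 0.1200 + 0.1050 = 0.3150

0.3150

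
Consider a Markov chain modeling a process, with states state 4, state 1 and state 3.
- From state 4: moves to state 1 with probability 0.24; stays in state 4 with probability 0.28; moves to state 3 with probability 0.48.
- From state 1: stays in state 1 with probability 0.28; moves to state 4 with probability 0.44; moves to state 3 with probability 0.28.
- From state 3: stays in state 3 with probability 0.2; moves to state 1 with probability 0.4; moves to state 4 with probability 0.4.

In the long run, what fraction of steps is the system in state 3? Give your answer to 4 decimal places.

Let the stationary distribution be π with π = πP and π_1 + π_2 + π_3 = 1.
π_1 = 0.28·π_1 + 0.44·π_2 + 0.4·π_3
π_2 = 0.24·π_1 + 0.28·π_2 + 0.4·π_3
Solving with the normalization constraint gives π = (0.3680, 0.3046, 0.3274).
So the stationary probability of state 3 is 0.3274.

0.3274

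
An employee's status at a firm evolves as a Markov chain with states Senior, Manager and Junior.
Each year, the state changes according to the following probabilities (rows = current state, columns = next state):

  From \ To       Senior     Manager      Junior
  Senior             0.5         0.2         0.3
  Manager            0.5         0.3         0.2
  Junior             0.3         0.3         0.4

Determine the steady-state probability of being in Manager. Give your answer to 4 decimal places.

0.2561

Let the stationary distribution be π with π = πP and π_1 + π_2 + π_3 = 1.
π_1 = 0.5·π_1 + 0.5·π_2 + 0.3·π_3
π_2 = 0.2·π_1 + 0.3·π_2 + 0.3·π_3
Solving with the normalization constraint gives π = (0.4390, 0.2561, 0.3049).
So the stationary probability of Manager is 0.2561.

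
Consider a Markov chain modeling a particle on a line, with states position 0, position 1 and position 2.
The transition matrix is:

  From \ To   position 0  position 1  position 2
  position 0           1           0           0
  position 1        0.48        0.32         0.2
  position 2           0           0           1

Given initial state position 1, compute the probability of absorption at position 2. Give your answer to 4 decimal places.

0.2941

Let h(s) be the probability of absorption at position 2 starting from transient state s. Then h(position 2) = 1 and h(position 0) = 0. By first-step analysis:
h(position 1) = 0.48·0 + 0.32·h(position 1) + 0.2·1
Solving: h(position 1) = 0.2941.
Starting from position 1, the probability is 0.2941.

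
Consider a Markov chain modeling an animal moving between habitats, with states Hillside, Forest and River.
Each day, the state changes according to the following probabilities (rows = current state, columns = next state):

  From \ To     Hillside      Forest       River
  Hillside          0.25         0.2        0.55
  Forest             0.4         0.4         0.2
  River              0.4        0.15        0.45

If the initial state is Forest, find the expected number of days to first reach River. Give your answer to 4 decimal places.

Let t(s) be the expected number of days to first reach River from state s, with t(River) = 0. Conditioning on the first day:
t(Hillside) = 1 + 0.25·t(Hillside) + 0.2·t(Forest)
t(Forest) = 1 + 0.4·t(Hillside) + 0.4·t(Forest)
Solving: t(Hillside) = 2.1622, t(Forest) = 3.1081.
Expected days from Forest to River: 3.1081.

3.1081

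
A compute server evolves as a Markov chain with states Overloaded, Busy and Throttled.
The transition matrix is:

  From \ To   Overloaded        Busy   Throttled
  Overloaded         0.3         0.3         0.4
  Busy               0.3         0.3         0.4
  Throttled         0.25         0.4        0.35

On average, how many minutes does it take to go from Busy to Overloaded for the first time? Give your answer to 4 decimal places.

Let t(s) be the expected number of minutes to first reach Overloaded from state s, with t(Overloaded) = 0. Conditioning on the first minute:
t(Busy) = 1 + 0.3·t(Busy) + 0.4·t(Throttled)
t(Throttled) = 1 + 0.4·t(Busy) + 0.35·t(Throttled)
Solving: t(Busy) = 3.5593, t(Throttled) = 3.7288.
Expected minutes from Busy to Overloaded: 3.5593.

3.5593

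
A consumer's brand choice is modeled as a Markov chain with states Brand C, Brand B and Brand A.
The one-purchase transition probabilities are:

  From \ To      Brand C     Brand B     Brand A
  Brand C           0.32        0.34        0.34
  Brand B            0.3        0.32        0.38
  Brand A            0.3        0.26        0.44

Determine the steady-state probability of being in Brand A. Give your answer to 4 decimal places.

Let the stationary distribution be π with π = πP and π_1 + π_2 + π_3 = 1.
π_1 = 0.32·π_1 + 0.3·π_2 + 0.3·π_3
π_2 = 0.34·π_1 + 0.32·π_2 + 0.26·π_3
Solving with the normalization constraint gives π = (0.3061, 0.3026, 0.3912).
So the stationary probability of Brand A is 0.3912.

0.3912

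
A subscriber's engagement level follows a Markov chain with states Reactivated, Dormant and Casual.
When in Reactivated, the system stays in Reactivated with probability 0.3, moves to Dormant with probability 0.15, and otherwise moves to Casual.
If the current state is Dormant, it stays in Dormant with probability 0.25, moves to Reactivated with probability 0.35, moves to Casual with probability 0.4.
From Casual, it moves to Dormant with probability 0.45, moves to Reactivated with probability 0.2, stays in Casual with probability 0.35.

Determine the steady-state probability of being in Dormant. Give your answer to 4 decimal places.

Let the stationary distribution be π with π = πP and π_1 + π_2 + π_3 = 1.
π_1 = 0.3·π_1 + 0.35·π_2 + 0.2·π_3
π_2 = 0.15·π_1 + 0.25·π_2 + 0.45·π_3
Solving with the normalization constraint gives π = (0.2733, 0.3067, 0.4200).
So the stationary probability of Dormant is 0.3067.

0.3067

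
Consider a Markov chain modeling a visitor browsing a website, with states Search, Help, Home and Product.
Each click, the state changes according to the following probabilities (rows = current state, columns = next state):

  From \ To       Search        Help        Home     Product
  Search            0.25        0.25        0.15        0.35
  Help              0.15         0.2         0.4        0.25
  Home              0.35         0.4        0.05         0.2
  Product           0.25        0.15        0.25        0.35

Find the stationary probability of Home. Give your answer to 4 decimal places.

0.2179

Let the stationary distribution be π with π = πP and π_1 + π_2 + π_3 + π_4 = 1.
π_1 = 0.25·π_1 + 0.15·π_2 + 0.35·π_3 + 0.25·π_4
π_2 = 0.25·π_1 + 0.2·π_2 + 0.4·π_3 + 0.15·π_4
π_3 = 0.15·π_1 + 0.4·π_2 + 0.05·π_3 + 0.25·π_4
Solving with the normalization constraint gives π = (0.2477, 0.2413, 0.2179, 0.2932).
So the stationary probability of Home is 0.2179.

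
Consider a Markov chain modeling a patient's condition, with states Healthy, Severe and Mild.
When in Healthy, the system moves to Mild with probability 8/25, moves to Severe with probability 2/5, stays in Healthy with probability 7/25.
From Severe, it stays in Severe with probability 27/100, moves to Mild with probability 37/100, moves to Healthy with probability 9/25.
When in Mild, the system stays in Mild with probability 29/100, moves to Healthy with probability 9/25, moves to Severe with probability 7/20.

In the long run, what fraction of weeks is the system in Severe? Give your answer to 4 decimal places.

0.3395

Let the stationary distribution be π with π = πP and π_1 + π_2 + π_3 = 1.
π_1 = 0.28·π_1 + 0.36·π_2 + 0.36·π_3
π_2 = 0.4·π_1 + 0.27·π_2 + 0.35·π_3
Solving with the normalization constraint gives π = (0.3333, 0.3395, 0.3272).
So the stationary probability of Severe is 0.3395.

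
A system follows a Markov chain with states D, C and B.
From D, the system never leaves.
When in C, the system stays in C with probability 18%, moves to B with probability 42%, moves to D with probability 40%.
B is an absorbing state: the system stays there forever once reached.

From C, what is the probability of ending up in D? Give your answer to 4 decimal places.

0.4878

Let h(s) be the probability of absorption at D starting from transient state s. Then h(D) = 1 and h(B) = 0. By first-step analysis:
h(C) = 0.4·1 + 0.18·h(C) + 0.42·0
Solving: h(C) = 0.4878.
Starting from C, the probability is 0.4878.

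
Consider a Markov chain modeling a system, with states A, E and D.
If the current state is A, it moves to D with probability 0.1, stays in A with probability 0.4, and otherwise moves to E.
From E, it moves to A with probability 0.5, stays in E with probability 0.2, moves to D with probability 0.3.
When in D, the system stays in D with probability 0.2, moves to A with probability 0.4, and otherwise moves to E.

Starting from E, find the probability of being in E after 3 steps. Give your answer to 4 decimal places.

Propagate the distribution vector 3 steps from E.
After 0 steps: (0.0000, 1.0000, 0.0000)
After 1 step: (0.5000, 0.2000, 0.3000)
After 2 steps: (0.4200, 0.4100, 0.1700)
After 3 steps: (0.4410, 0.3600, 0.1990)
P(in E after 3 steps) = 0.3600

0.3600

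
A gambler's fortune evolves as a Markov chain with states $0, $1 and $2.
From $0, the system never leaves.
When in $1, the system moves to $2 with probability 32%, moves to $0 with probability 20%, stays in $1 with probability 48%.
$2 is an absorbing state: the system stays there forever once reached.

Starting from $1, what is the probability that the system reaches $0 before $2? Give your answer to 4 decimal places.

0.3846

Let h(s) be the probability of absorption at $0 starting from transient state s. Then h($0) = 1 and h($2) = 0. By first-step analysis:
h($1) = 0.2·1 + 0.48·h($1) + 0.32·0
Solving: h($1) = 0.3846.
Starting from $1, the probability is 0.3846.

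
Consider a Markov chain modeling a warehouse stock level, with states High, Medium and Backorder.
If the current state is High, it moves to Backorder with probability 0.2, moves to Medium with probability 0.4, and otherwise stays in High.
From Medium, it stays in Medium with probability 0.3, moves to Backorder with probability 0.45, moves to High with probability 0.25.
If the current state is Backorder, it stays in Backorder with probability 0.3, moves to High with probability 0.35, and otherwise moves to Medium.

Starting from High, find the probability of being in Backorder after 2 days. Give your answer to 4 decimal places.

Sum over the intermediate state after 1 day:
P = P(High→High)·P(High→Backorder) + P(High→Medium)·P(Medium→Backorder) + P(High→Backorder)·P(Backorder→Backorder)
  = 0.4×0.2 + 0.4×0.45 + 0.2×0.3
  = 0.0800 + 0.1800 + 0.0600 = 0.3200

0.3200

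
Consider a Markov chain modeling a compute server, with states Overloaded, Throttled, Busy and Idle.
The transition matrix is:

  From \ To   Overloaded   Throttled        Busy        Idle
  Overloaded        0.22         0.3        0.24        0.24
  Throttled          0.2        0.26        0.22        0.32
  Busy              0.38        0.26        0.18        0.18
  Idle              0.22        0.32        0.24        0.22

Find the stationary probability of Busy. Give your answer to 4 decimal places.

0.2210

Let the stationary distribution be π with π = πP and π_1 + π_2 + π_3 + π_4 = 1.
π_1 = 0.22·π_1 + 0.2·π_2 + 0.38·π_3 + 0.22·π_4
π_2 = 0.3·π_1 + 0.26·π_2 + 0.26·π_3 + 0.32·π_4
π_3 = 0.24·π_1 + 0.22·π_2 + 0.18·π_3 + 0.24·π_4
Solving with the normalization constraint gives π = (0.2497, 0.2847, 0.2210, 0.2446).
So the stationary probability of Busy is 0.2210.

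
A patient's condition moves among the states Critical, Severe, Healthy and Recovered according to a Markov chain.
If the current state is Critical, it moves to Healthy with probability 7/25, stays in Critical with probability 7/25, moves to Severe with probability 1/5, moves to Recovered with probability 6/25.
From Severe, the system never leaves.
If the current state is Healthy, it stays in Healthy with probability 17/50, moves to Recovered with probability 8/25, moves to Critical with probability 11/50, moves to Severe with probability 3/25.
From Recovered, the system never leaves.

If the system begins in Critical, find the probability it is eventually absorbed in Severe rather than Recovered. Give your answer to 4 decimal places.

Let h(s) be the probability of absorption at Severe starting from transient state s. Then h(Severe) = 1 and h(Recovered) = 0. By first-step analysis:
h(Critical) = 0.28·h(Critical) + 0.2·1 + 0.28·h(Healthy) + 0.24·0
h(Healthy) = 0.22·h(Critical) + 0.12·1 + 0.34·h(Healthy) + 0.32·0
Solving: h(Critical) = 0.4004, h(Healthy) = 0.3153.
Starting from Critical, the probability is 0.4004.

0.4004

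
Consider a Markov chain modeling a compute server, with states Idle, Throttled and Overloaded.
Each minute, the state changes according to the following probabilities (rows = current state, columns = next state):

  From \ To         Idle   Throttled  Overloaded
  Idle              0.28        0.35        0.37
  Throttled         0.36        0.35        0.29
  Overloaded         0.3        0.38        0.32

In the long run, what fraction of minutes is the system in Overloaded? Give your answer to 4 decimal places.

Let the stationary distribution be π with π = πP and π_1 + π_2 + π_3 = 1.
π_1 = 0.28·π_1 + 0.36·π_2 + 0.3·π_3
π_2 = 0.35·π_1 + 0.35·π_2 + 0.38·π_3
Solving with the normalization constraint gives π = (0.3153, 0.3597, 0.3250).
So the stationary probability of Overloaded is 0.3250.

0.3250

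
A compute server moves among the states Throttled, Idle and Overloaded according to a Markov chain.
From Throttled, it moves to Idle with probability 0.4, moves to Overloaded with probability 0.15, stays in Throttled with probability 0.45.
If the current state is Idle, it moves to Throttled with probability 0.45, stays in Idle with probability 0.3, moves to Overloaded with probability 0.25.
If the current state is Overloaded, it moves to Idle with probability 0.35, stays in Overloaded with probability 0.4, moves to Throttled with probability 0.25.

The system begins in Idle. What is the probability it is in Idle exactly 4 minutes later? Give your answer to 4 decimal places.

Propagate the distribution vector 4 minutes from Idle.
After 0 minutes: (0.0000, 1.0000, 0.0000)
After 1 minute: (0.4500, 0.3000, 0.2500)
After 2 minutes: (0.4000, 0.3575, 0.2425)
After 3 minutes: (0.4015, 0.3521, 0.2464)
After 4 minutes: (0.4007, 0.3525, 0.2468)
P(in Idle after 4 minutes) = 0.3525

0.3525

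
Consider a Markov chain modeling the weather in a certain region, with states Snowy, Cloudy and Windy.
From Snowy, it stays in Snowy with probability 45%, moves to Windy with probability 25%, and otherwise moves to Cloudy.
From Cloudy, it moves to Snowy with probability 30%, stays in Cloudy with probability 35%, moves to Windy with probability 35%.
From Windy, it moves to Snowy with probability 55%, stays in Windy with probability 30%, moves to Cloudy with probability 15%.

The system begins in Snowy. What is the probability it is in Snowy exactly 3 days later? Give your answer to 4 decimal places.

Propagate the distribution vector 3 days from Snowy.
After 0 days: (1.0000, 0.0000, 0.0000)
After 1 day: (0.4500, 0.3000, 0.2500)
After 2 days: (0.4300, 0.2775, 0.2925)
After 3 days: (0.4376, 0.2700, 0.2924)
P(in Snowy after 3 days) = 0.4376

0.4376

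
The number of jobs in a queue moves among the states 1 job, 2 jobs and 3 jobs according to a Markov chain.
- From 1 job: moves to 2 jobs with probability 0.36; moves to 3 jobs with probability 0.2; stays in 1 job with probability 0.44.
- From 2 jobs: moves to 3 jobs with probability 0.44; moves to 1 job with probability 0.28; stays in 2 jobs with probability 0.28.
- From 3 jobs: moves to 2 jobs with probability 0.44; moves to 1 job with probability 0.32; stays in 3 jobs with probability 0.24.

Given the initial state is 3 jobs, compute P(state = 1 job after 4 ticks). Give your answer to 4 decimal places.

0.3473

Propagate the distribution vector 4 ticks from 3 jobs.
After 0 ticks: (0.0000, 0.0000, 1.0000)
After 1 tick: (0.3200, 0.4400, 0.2400)
After 2 ticks: (0.3408, 0.3440, 0.3152)
After 3 ticks: (0.3471, 0.3577, 0.2952)
After 4 ticks: (0.3473, 0.3550, 0.2977)
P(in 1 job after 4 ticks) = 0.3473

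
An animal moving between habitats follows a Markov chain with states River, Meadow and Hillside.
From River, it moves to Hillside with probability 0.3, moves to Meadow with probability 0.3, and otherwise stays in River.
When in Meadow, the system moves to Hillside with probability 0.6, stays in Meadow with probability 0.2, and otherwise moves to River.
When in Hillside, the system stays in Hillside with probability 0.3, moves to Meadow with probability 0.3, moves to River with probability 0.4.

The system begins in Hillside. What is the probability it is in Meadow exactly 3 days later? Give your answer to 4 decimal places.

Propagate the distribution vector 3 days from Hillside.
After 0 days: (0.0000, 0.0000, 1.0000)
After 1 day: (0.4000, 0.3000, 0.3000)
After 2 days: (0.3400, 0.2700, 0.3900)
After 3 days: (0.3460, 0.2730, 0.3810)
P(in Meadow after 3 days) = 0.2730

0.2730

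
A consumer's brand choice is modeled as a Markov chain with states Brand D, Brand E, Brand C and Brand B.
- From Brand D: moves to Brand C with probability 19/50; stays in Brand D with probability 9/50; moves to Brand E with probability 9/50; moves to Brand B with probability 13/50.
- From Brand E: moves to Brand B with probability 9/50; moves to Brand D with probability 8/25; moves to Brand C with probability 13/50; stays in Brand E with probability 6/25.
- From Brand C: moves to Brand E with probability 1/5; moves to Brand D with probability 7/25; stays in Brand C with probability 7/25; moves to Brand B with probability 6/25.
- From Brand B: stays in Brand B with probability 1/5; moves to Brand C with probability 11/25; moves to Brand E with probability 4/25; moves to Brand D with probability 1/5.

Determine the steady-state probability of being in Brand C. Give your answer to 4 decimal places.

Let the stationary distribution be π with π = πP and π_1 + π_2 + π_3 + π_4 = 1.
π_1 = 0.18·π_1 + 0.32·π_2 + 0.28·π_3 + 0.2·π_4
π_2 = 0.18·π_1 + 0.24·π_2 + 0.2·π_3 + 0.16·π_4
π_3 = 0.38·π_1 + 0.26·π_2 + 0.28·π_3 + 0.44·π_4
Solving with the normalization constraint gives π = (0.2453, 0.1939, 0.3365, 0.2243).
So the stationary probability of Brand C is 0.3365.

0.3365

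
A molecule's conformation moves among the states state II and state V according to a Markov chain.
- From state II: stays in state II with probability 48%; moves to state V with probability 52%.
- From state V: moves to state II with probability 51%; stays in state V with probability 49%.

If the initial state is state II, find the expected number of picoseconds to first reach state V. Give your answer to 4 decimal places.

Let t(s) be the expected number of picoseconds to first reach state V from state s, with t(state V) = 0. Conditioning on the first picosecond:
t(state II) = 1 + 0.48·t(state II)
Solving: t(state II) = 1.9231.
Expected picoseconds from state II to state V: 1.9231.

1.9231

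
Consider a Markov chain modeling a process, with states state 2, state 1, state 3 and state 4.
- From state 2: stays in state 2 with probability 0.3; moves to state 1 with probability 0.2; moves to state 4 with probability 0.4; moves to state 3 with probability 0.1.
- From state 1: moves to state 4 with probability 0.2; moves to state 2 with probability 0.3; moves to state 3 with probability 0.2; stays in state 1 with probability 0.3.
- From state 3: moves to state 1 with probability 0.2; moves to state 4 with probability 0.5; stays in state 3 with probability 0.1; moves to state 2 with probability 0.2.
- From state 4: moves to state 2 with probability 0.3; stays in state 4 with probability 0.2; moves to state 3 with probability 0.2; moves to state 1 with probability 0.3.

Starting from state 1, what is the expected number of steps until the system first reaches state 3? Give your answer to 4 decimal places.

Let t(s) be the expected number of steps to first reach state 3 from state s, with t(state 3) = 0. Conditioning on the first step:
t(state 2) = 1 + 0.3·t(state 2) + 0.2·t(state 1) + 0.4·t(state 4)
t(state 1) = 1 + 0.3·t(state 2) + 0.3·t(state 1) + 0.2·t(state 4)
t(state 4) = 1 + 0.3·t(state 2) + 0.3·t(state 1) + 0.2·t(state 4)
Solving: t(state 2) = 6.4706, t(state 1) = 5.8824, t(state 4) = 5.8824.
Expected steps from state 1 to state 3: 5.8824.

5.8824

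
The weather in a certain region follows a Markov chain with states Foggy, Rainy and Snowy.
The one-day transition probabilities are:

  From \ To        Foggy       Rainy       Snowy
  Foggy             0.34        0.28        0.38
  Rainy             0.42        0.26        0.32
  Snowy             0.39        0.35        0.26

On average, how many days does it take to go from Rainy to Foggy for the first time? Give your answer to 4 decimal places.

Let t(s) be the expected number of days to first reach Foggy from state s, with t(Foggy) = 0. Conditioning on the first day:
t(Rainy) = 1 + 0.26·t(Rainy) + 0.32·t(Snowy)
t(Snowy) = 1 + 0.35·t(Rainy) + 0.26·t(Snowy)
Solving: t(Rainy) = 2.4334, t(Snowy) = 2.5023.
Expected days from Rainy to Foggy: 2.4334.

2.4334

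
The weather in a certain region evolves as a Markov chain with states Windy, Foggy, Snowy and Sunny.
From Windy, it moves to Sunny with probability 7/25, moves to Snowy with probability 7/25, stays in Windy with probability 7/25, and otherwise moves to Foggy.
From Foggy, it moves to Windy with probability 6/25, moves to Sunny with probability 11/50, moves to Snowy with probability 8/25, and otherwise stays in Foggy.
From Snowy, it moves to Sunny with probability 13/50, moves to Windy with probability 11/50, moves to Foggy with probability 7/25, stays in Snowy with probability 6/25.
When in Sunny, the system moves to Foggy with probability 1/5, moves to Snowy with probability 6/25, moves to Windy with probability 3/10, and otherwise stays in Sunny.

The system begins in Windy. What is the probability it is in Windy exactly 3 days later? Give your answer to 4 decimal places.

Propagate the distribution vector 3 days from Windy.
After 0 days: (1.0000, 0.0000, 0.0000, 0.0000)
After 1 day: (0.2800, 0.1600, 0.2800, 0.2800)
After 2 days: (0.2624, 0.2144, 0.2640, 0.2592)
After 3 days: (0.2608, 0.2149, 0.2676, 0.2567)
P(in Windy after 3 days) = 0.2608

0.2608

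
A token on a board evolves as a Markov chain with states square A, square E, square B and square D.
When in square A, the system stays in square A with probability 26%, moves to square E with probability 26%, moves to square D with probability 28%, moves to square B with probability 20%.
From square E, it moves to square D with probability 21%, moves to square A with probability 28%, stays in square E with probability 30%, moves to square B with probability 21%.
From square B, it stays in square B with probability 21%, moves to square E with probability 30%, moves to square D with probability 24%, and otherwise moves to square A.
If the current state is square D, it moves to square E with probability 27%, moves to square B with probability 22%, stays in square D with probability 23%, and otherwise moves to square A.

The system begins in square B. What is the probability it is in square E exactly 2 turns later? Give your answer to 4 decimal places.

Propagate the distribution vector 2 turns from square B.
After 0 turns: (0.0000, 0.0000, 1.0000, 0.0000)
After 1 turn: (0.2500, 0.3000, 0.2100, 0.2400)
After 2 turns: (0.2687, 0.2828, 0.2099, 0.2386)
P(in square E after 2 turns) = 0.2828

0.2828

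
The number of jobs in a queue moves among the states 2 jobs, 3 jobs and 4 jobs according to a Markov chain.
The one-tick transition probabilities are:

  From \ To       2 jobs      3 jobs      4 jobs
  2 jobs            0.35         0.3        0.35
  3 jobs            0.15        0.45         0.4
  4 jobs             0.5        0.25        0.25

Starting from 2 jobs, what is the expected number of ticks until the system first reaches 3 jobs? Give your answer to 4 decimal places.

Let t(s) be the expected number of ticks to first reach 3 jobs from state s, with t(3 jobs) = 0. Conditioning on the first tick:
t(2 jobs) = 1 + 0.35·t(2 jobs) + 0.35·t(4 jobs)
t(4 jobs) = 1 + 0.5·t(2 jobs) + 0.25·t(4 jobs)
Solving: t(2 jobs) = 3.5200, t(4 jobs) = 3.6800.
Expected ticks from 2 jobs to 3 jobs: 3.5200.

3.5200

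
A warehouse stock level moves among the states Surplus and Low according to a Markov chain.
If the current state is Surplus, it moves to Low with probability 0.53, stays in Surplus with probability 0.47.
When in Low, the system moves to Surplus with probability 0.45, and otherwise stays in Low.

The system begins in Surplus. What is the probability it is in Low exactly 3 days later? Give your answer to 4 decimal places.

0.5408

Propagate the distribution vector 3 days from Surplus.
After 0 days: (1.0000, 0.0000)
After 1 day: (0.4700, 0.5300)
After 2 days: (0.4594, 0.5406)
After 3 days: (0.4592, 0.5408)
P(in Low after 3 days) = 0.5408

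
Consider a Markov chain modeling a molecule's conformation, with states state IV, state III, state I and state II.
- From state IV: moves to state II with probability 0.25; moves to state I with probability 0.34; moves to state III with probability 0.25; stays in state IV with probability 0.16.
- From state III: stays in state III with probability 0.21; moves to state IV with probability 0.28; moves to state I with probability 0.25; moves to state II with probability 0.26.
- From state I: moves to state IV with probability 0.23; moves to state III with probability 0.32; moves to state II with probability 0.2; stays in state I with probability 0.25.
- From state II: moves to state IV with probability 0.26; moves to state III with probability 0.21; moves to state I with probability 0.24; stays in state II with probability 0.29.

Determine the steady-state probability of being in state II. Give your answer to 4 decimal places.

0.2490

Let the stationary distribution be π with π = πP and π_1 + π_2 + π_3 + π_4 = 1.
π_1 = 0.16·π_1 + 0.28·π_2 + 0.23·π_3 + 0.26·π_4
π_2 = 0.25·π_1 + 0.21·π_2 + 0.32·π_3 + 0.21·π_4
π_3 = 0.34·π_1 + 0.25·π_2 + 0.25·π_3 + 0.24·π_4
Solving with the normalization constraint gives π = (0.2336, 0.2489, 0.2685, 0.2490).
So the stationary probability of state II is 0.2490.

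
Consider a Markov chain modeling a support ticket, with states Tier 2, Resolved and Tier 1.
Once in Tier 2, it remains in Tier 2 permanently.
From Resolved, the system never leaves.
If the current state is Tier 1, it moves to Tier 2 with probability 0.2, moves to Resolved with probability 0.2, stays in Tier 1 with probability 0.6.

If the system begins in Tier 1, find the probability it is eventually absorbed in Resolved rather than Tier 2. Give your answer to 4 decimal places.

0.5000

Let h(s) be the probability of absorption at Resolved starting from transient state s. Then h(Resolved) = 1 and h(Tier 2) = 0. By first-step analysis:
h(Tier 1) = 0.2·0 + 0.2·1 + 0.6·h(Tier 1)
Solving: h(Tier 1) = 0.5000.
Starting from Tier 1, the probability is 0.5000.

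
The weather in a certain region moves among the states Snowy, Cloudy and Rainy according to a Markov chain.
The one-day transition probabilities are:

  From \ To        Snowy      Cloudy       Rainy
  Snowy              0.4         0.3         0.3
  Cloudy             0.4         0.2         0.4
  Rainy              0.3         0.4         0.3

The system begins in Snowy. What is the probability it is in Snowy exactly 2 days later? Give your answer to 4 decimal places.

Sum over the intermediate state after 1 day:
P = P(Snowy→Snowy)·P(Snowy→Snowy) + P(Snowy→Cloudy)·P(Cloudy→Snowy) + P(Snowy→Rainy)·P(Rainy→Snowy)
  = 0.4×0.4 + 0.3×0.4 + 0.3×0.3
  = 0.1600 + 0.1200 + 0.0900 = 0.3700

0.3700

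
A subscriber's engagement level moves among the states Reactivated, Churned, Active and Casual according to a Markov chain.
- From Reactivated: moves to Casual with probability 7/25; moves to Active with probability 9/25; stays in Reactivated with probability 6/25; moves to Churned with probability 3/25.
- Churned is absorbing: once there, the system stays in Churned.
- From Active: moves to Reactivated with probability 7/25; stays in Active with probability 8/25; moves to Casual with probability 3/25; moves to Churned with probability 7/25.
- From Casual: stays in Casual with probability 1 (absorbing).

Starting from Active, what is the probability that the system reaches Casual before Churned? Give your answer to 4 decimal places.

Let h(s) be the probability of absorption at Casual starting from transient state s. Then h(Casual) = 1 and h(Churned) = 0. By first-step analysis:
h(Reactivated) = 0.24·h(Reactivated) + 0.12·0 + 0.36·h(Active) + 0.28·1
h(Active) = 0.28·h(Reactivated) + 0.28·0 + 0.32·h(Active) + 0.12·1
Solving: h(Reactivated) = 0.5615, h(Active) = 0.4077.
Starting from Active, the probability is 0.4077.

0.4077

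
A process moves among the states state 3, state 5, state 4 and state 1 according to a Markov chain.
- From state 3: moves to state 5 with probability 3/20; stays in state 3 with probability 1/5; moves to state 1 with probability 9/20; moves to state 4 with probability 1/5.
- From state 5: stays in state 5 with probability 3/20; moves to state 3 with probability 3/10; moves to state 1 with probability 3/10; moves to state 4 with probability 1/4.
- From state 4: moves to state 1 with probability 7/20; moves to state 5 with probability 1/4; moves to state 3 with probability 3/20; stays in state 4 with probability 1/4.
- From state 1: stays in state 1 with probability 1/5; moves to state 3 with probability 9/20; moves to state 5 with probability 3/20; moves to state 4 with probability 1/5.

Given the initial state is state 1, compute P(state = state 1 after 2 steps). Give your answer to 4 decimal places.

Propagate the distribution vector 2 steps from state 1.
After 0 steps: (0.0000, 0.0000, 0.0000, 1.0000)
After 1 step: (0.4500, 0.1500, 0.2000, 0.2000)
After 2 steps: (0.2550, 0.1700, 0.2175, 0.3575)
P(in state 1 after 2 steps) = 0.3575

0.3575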